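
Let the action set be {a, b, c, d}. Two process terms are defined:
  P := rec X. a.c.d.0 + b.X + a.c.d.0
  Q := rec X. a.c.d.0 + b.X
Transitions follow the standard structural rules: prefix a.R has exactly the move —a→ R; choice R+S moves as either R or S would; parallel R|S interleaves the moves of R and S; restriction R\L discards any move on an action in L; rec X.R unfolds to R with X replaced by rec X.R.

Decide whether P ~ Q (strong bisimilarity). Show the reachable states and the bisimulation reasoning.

P ~ Q

P's transition system — 4 states:
  m0 = rec X. a.c.d.0 + b.X + a.c.d.0 → ··a··> m1, ··b··> m0
  m1 = c.d.0 → ··c··> m2
  m2 = d.0 → ··d··> m3
  m3 = 0 → stopped
Q's transition system — 4 states:
  n0 = rec X. a.c.d.0 + b.X → ··a··> n1, ··b··> n0
  n1 = c.d.0 → ··c··> n2
  n2 = d.0 → ··d··> n3
  n3 = 0 → stopped
Partition-refinement fixed point:
  B0 = {m0, n0}
  B1 = {m1, n1}
  B2 = {m2, n2}
  B3 = {m3, n3}
m0 ∈ B0, n0 ∈ B0 → same block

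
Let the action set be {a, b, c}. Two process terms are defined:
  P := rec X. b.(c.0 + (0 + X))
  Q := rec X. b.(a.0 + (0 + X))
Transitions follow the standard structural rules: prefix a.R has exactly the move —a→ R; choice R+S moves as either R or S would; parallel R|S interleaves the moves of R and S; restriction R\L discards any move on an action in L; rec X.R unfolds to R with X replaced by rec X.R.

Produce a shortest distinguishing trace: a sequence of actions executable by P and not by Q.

bc

LTS(P): 3 reachable states
  m0 = rec X. b.(c.0 + (0 + X)) | --b--▸ m1
  m1 = c.0 + (0 + (rec X. b.(c.0 + (0 + X)))) | --b--▸ m1, --c--▸ m2
  m2 = 0 | stopped
LTS(Q): 3 reachable states
  n0 = rec X. b.(a.0 + (0 + X)) | --b--▸ n1
  n1 = a.0 + (0 + (rec X. b.(a.0 + (0 + X)))) | --a--▸ n2, --b--▸ n1
  n2 = 0 | stopped
Run σ = ⟨bc⟩ on P: start {m0}
  after b @ step 1: {m1}
  after c @ step 2: {m2}
  ✓ P
Run σ = ⟨bc⟩ on Q: start {n0}
  after b @ step 1: {n1}
  after c @ step 2: ∅ (Q stuck)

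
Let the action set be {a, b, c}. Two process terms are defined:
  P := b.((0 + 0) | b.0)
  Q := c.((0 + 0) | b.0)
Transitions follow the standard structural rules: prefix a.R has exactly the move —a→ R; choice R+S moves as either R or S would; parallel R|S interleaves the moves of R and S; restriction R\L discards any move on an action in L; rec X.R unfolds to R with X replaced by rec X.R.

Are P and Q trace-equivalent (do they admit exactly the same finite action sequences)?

traces(P) ≠ traces(Q) — witness ⟨b⟩

P's transition system — 3 states:
  p0 = b.((0 + 0) | b.0) → —b→ p1
  p1 = (0 + 0) | b.0 → —b→ p2
  p2 = (0 + 0) | 0 → ·
Q's transition system — 3 states:
  q0 = c.((0 + 0) | b.0) → —c→ q1
  q1 = (0 + 0) | b.0 → —b→ q2
  q2 = (0 + 0) | 0 → ·
Trace ⟨b⟩ through P, begin at {p0}:
  after b @ step 1: {p1}
  P completes σ.
Trace ⟨b⟩ through Q, begin at {q0}:
  after b @ step 1: ∅  — Q cannot continue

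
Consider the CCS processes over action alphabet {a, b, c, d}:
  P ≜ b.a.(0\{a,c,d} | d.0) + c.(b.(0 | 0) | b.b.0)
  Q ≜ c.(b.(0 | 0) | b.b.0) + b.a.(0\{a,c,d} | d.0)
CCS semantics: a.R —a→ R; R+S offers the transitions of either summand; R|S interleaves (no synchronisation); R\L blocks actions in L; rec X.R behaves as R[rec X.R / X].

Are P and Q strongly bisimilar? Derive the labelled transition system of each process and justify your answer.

P's transition system — 10 states:
  s0 = b.a.(0\{a,c,d} | d.0) + c.(b.(0 | 0) | b.b.0) :: -b-> s1, -c-> s2
  s1 = a.(0\{a,c,d} | d.0) :: -a-> s3
  s2 = b.(0 | 0) | b.b.0 :: -b-> s4, -b-> s5
  s3 = 0\{a,c,d} | d.0 :: -d-> s6
  s4 = 0 | 0 | b.b.0 :: -b-> s7
  s5 = b.(0 | 0) | b.0 :: -b-> s7, -b-> s8
  s6 = 0\{a,c,d} | 0 :: ·
  s7 = 0 | 0 | b.0 :: -b-> s9
  s8 = b.(0 | 0) | 0 :: -b-> s9
  s9 = 0 | 0 | 0 :: ·
Q's transition system — 10 states:
  t0 = c.(b.(0 | 0) | b.b.0) + b.a.(0\{a,c,d} | d.0) :: -b-> t1, -c-> t2
  t1 = a.(0\{a,c,d} | d.0) :: -a-> t3
  t2 = b.(0 | 0) | b.b.0 :: -b-> t4, -b-> t5
  t3 = 0\{a,c,d} | d.0 :: -d-> t6
  t4 = 0 | 0 | b.b.0 :: -b-> t7
  t5 = b.(0 | 0) | b.0 :: -b-> t7, -b-> t8
  t6 = 0\{a,c,d} | 0 :: ·
  t7 = 0 | 0 | b.0 :: -b-> t9
  t8 = b.(0 | 0) | 0 :: -b-> t9
  t9 = 0 | 0 | 0 :: ·
Bisimilarity quotient blocks:
  B0 = {s0, t0}
  B1 = {s1, t1}
  B2 = {s3, t3}
  B3 = {s6, s9, t6, t9}
  B4 = {s2, t2}
  B5 = {s4, s5, t4, t5}
  B6 = {s7, s8, t7, t8}
s0 ∈ B0, t0 ∈ B0 → same block

bisimilar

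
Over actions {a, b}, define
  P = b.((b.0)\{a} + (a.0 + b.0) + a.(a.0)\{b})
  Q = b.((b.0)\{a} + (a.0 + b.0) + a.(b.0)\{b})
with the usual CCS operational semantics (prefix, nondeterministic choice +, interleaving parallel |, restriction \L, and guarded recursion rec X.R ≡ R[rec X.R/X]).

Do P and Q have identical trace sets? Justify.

P's transition system — 6 states:
  s0 = b.((b.0)\{a} + (a.0 + b.0) + a.(a.0)\{b}) has moves -b-> s1
  s1 = (b.0)\{a} + (a.0 + b.0) + a.(a.0)\{b} has moves -a-> s2, -a-> s3, -b-> s3, -b-> s4
  s2 = (a.0)\{b} has moves -a-> s5
  s3 = 0 has moves deadlocked
  s4 = 0\{a} has moves deadlocked
  s5 = 0\{b} has moves deadlocked
Q's transition system — 5 states:
  t0 = b.((b.0)\{a} + (a.0 + b.0) + a.(b.0)\{b}) has moves -b-> t1
  t1 = (b.0)\{a} + (a.0 + b.0) + a.(b.0)\{b} has moves -a-> t2, -a-> t3, -b-> t3, -b-> t4
  t2 = (b.0)\{b} has moves deadlocked
  t3 = 0 has moves deadlocked
  t4 = 0\{a} has moves deadlocked
Executing baa from P (initial set {s0}):
  after b @ step 1: {s1}
  after a @ step 2: {s2, s3}
  after a @ step 3: {s5}
  — P admits the full trace.
Executing baa from Q (initial set {t0}):
  after b @ step 1: {t1}
  after a @ step 2: {t2, t3}
  after a @ step 3: ∅  — Q cannot continue

NO — witness ⟨baa⟩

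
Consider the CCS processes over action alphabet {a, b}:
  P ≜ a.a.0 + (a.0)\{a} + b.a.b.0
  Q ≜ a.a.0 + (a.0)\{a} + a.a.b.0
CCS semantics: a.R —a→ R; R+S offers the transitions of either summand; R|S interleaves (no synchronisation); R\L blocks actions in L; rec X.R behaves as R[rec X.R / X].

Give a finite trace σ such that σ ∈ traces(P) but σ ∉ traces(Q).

Reachable graph of P (5 states):
  m0 = a.a.0 + (a.0)\{a} + b.a.b.0 | -a-> m1, -b-> m2
  m1 = a.0 | -a-> m3
  m2 = a.b.0 | -a-> m4
  m3 = 0 | ∅
  m4 = b.0 | -b-> m3
Reachable graph of Q (5 states):
  n0 = a.a.0 + (a.0)\{a} + a.a.b.0 | -a-> n1, -a-> n2
  n1 = a.0 | -a-> n3
  n2 = a.b.0 | -a-> n4
  n3 = 0 | ∅
  n4 = b.0 | -b-> n3
Executing b from P (initial set {m0}):
  [1] b ⇒ {m2}
  — P admits the full trace.
Executing b from Q (initial set {n0}):
  [1] b ⇒ no successor for Q

b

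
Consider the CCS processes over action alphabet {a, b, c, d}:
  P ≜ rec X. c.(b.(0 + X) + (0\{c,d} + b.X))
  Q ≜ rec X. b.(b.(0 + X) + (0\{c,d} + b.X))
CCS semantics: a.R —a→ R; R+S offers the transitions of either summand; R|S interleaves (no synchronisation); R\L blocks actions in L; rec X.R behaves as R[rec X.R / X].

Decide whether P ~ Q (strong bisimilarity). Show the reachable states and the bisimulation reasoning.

not bisimilar

P's transition system — 3 states:
  u0 = rec X. c.(b.(0 + X) + (0\{c,d} + b.X)) :: -c-> u1
  u1 = b.(0 + (rec X. c.(b.(0 + X) + (0\{c,d} + b.X)))) + (0\{c,d} + b.(rec X. c.(b.(0 + X) + (0\{c,d} + b.X)))) :: -b-> u0, -b-> u2
  u2 = 0 + (rec X. c.(b.(0 + X) + (0\{c,d} + b.X))) :: -c-> u1
Q's transition system — 3 states:
  v0 = rec X. b.(b.(0 + X) + (0\{c,d} + b.X)) :: -b-> v1
  v1 = b.(0 + (rec X. b.(b.(0 + X) + (0\{c,d} + b.X)))) + (0\{c,d} + b.(rec X. b.(b.(0 + X) + (0\{c,d} + b.X)))) :: -b-> v0, -b-> v2
  v2 = 0 + (rec X. b.(b.(0 + X) + (0\{c,d} + b.X))) :: -b-> v1
Partition-refinement fixed point:
  B0 = {u0, u2}
  B1 = {u1}
  B2 = {v0, v1, v2}
u0 ∈ B0, v0 ∈ B2 → different blocks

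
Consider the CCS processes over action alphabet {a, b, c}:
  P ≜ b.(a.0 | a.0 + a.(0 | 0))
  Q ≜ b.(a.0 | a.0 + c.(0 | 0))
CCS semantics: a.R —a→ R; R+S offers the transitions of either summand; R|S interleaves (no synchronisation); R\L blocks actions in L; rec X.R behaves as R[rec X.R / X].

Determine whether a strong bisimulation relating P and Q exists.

not bisimilar

LTS(P): 5 reachable states
  p0 = b.(a.0 | a.0 + a.(0 | 0)) has moves =b=> p1
  p1 = a.0 | a.0 + a.(0 | 0) has moves =a=> p2, =a=> p3, =a=> p4
  p2 = 0 | 0 has moves (no moves)
  p3 = 0 | a.0 has moves =a=> p2
  p4 = a.0 | 0 has moves =a=> p2
LTS(Q): 5 reachable states
  q0 = b.(a.0 | a.0 + c.(0 | 0)) has moves =b=> q1
  q1 = a.0 | a.0 + c.(0 | 0) has moves =a=> q2, =a=> q3, =c=> q4
  q2 = 0 | a.0 has moves =a=> q4
  q3 = a.0 | 0 has moves =a=> q4
  q4 = 0 | 0 has moves (no moves)
Partition-refinement fixed point:
  B0 = {p0}
  B1 = {p1}
  B2 = {p2, q4}
  B3 = {p3, p4, q2, q3}
  B4 = {q0}
  B5 = {q1}
p0 ∈ B0, q0 ∈ B4 → different blocks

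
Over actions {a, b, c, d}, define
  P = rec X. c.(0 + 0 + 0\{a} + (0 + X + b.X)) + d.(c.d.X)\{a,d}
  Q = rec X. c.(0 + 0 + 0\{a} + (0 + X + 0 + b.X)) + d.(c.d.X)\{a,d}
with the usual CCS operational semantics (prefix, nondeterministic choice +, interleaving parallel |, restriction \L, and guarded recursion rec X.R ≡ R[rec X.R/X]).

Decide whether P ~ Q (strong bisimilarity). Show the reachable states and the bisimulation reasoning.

bisimilar

P's transition system — 4 states:
  u0 = rec X. c.(0 + 0 + 0\{a} + (0 + X + b.X)) + d.(c.d.X)\{a,d} :: -c-> u1, -d-> u2
  u1 = 0 + 0 + 0\{a} + (0 + (rec X. c.(0 + 0 + 0\{a} + (0 + X + b.X)) + d.(c.d.X)\{a,d}) + b.(rec X. c.(0 + 0 + 0\{a} + (0 + X + b.X)) + d.(c.d.X)\{a,d})) :: -b-> u0, -c-> u1, -d-> u2
  u2 = (c.d.(rec X. c.(0 + 0 + 0\{a} + (0 + X + b.X)) + d.(c.d.X)\{a,d}))\{a,d} :: -c-> u3
  u3 = (d.(rec X. c.(0 + 0 + 0\{a} + (0 + X + b.X)) + d.(c.d.X)\{a,d}))\{a,d} :: stopped
Q's transition system — 4 states:
  v0 = rec X. c.(0 + 0 + 0\{a} + (0 + X + 0 + b.X)) + d.(c.d.X)\{a,d} :: -c-> v1, -d-> v2
  v1 = 0 + 0 + 0\{a} + (0 + (rec X. c.(0 + 0 + 0\{a} + (0 + X + 0 + b.X)) + d.(c.d.X)\{a,d}) + 0 + b.(rec X. c.(0 + 0 + 0\{a} + (0 + X + 0 + b.X)) + d.(c.d.X)\{a,d})) :: -b-> v0, -c-> v1, -d-> v2
  v2 = (c.d.(rec X. c.(0 + 0 + 0\{a} + (0 + X + 0 + b.X)) + d.(c.d.X)\{a,d}))\{a,d} :: -c-> v3
  v3 = (d.(rec X. c.(0 + 0 + 0\{a} + (0 + X + 0 + b.X)) + d.(c.d.X)\{a,d}))\{a,d} :: stopped
Partition-refinement fixed point:
  B0 = {u0, v0}
  B1 = {u2, v2}
  B2 = {u3, v3}
  B3 = {u1, v1}
u0 ∈ B0, v0 ∈ B0 → same block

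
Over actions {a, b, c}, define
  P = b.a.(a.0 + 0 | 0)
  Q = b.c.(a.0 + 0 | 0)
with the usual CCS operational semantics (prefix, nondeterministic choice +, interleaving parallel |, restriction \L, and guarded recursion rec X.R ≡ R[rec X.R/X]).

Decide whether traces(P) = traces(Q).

traces(P) ≠ traces(Q) — witness ⟨ba⟩

Reachable graph of P (4 states):
  u0 = b.a.(a.0 + 0 | 0) ⊢ ··b··> u1
  u1 = a.(a.0 + 0 | 0) ⊢ ··a··> u2
  u2 = a.0 + 0 | 0 ⊢ ··a··> u3
  u3 = 0 ⊢ ∅
Reachable graph of Q (4 states):
  v0 = b.c.(a.0 + 0 | 0) ⊢ ··b··> v1
  v1 = c.(a.0 + 0 | 0) ⊢ ··c··> v2
  v2 = a.0 + 0 | 0 ⊢ ··a··> v3
  v3 = 0 ⊢ ∅
Run σ = ⟨ba⟩ on P: start {u0}
  step 1 (b): {u1}
  step 2 (a): {u2}
  — P admits the full trace.
Run σ = ⟨ba⟩ on Q: start {v0}
  step 1 (b): {v1}
  step 2 (a): ∅  — Q cannot continue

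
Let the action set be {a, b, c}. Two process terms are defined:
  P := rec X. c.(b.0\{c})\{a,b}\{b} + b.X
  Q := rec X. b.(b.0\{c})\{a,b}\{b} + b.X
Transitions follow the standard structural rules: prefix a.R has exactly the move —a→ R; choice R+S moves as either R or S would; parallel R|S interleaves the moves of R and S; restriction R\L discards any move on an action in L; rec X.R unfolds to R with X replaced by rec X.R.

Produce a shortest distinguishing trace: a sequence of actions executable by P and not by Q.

P's transition system — 2 states:
  m0 = rec X. c.(b.0\{c})\{a,b}\{b} + b.X has moves -b-> m0, -c-> m1
  m1 = (b.0\{c})\{a,b}\{b} has moves (no moves)
Q's transition system — 2 states:
  n0 = rec X. b.(b.0\{c})\{a,b}\{b} + b.X has moves -b-> n0, -b-> n1
  n1 = (b.0\{c})\{a,b}\{b} has moves (no moves)
Trace ⟨c⟩ through P, begin at {m0}:
  step 1 (c): {m1}
  — P admits the full trace.
Trace ⟨c⟩ through Q, begin at {n0}:
  step 1 (c): ∅ (Q stuck)

c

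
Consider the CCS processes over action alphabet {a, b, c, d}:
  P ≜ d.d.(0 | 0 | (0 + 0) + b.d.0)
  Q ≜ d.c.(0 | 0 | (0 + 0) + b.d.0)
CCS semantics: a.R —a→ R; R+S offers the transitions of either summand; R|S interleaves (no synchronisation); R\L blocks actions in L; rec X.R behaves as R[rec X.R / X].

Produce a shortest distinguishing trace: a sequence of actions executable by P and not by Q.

dd

Reachable graph of P (5 states):
  p0 = d.d.(0 | 0 | (0 + 0) + b.d.0) → -d-> p1
  p1 = d.(0 | 0 | (0 + 0) + b.d.0) → -d-> p2
  p2 = 0 | 0 | (0 + 0) + b.d.0 → -b-> p3
  p3 = d.0 → -d-> p4
  p4 = 0 → deadlocked
Reachable graph of Q (5 states):
  q0 = d.c.(0 | 0 | (0 + 0) + b.d.0) → -d-> q1
  q1 = c.(0 | 0 | (0 + 0) + b.d.0) → -c-> q2
  q2 = 0 | 0 | (0 + 0) + b.d.0 → -b-> q3
  q3 = d.0 → -d-> q4
  q4 = 0 → deadlocked
Trace ⟨dd⟩ through P, begin at {p0}:
  [1] d ⇒ {p1}
  [2] d ⇒ {p2}
  ✓ P
Trace ⟨dd⟩ through Q, begin at {q0}:
  [1] d ⇒ {q1}
  [2] d ⇒ ∅  — Q cannot continue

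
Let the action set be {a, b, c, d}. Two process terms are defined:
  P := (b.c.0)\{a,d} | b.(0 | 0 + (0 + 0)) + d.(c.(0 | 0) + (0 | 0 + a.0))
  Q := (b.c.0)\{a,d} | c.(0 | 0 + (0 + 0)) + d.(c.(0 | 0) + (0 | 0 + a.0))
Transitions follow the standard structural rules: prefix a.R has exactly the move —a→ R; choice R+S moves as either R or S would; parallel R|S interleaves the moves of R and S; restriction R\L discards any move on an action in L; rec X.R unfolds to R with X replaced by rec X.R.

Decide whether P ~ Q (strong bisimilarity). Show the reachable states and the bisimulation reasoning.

P's transition system — 9 states:
  s0 = (b.c.0)\{a,d} | b.(0 | 0 + (0 + 0)) + d.(c.(0 | 0) + (0 | 0 + a.0)) ⊢ -b-> s1, -b-> s2, -d-> s3
  s1 = (b.c.0)\{a,d} | (0 | 0 + (0 + 0)) ⊢ -b-> s4
  s2 = (c.0)\{a,d} | b.(0 | 0 + (0 + 0)) ⊢ -b-> s4, -c-> s5
  s3 = c.(0 | 0) + (0 | 0 + a.0) ⊢ -a-> s6, -c-> s7
  s4 = (c.0)\{a,d} | (0 | 0 + (0 + 0)) ⊢ -c-> s8
  s5 = 0\{a,d} | b.(0 | 0 + (0 + 0)) ⊢ -b-> s8
  s6 = 0 ⊢ ∅
  s7 = 0 | 0 ⊢ ∅
  s8 = 0\{a,d} | (0 | 0 + (0 + 0)) ⊢ ∅
Q's transition system — 9 states:
  t0 = (b.c.0)\{a,d} | c.(0 | 0 + (0 + 0)) + d.(c.(0 | 0) + (0 | 0 + a.0)) ⊢ -b-> t1, -c-> t2, -d-> t3
  t1 = (c.0)\{a,d} | c.(0 | 0 + (0 + 0)) ⊢ -c-> t4, -c-> t5
  t2 = (b.c.0)\{a,d} | (0 | 0 + (0 + 0)) ⊢ -b-> t4
  t3 = c.(0 | 0) + (0 | 0 + a.0) ⊢ -a-> t6, -c-> t7
  t4 = (c.0)\{a,d} | (0 | 0 + (0 + 0)) ⊢ -c-> t8
  t5 = 0\{a,d} | c.(0 | 0 + (0 + 0)) ⊢ -c-> t8
  t6 = 0 ⊢ ∅
  t7 = 0 | 0 ⊢ ∅
  t8 = 0\{a,d} | (0 | 0 + (0 + 0)) ⊢ ∅
Coarsest stable partition (strong bisimilarity classes):
  B0 = {s0}
  B1 = {s2}
  B2 = {s5}
  B3 = {s6, s7, s8, t6, t7, t8}
  B4 = {s4, t4, t5}
  B5 = {s3, t3}
  B6 = {s1, t2}
  B7 = {t0}
  B8 = {t1}
s0 ∈ B0, t0 ∈ B7 → different blocks

P ≁ Q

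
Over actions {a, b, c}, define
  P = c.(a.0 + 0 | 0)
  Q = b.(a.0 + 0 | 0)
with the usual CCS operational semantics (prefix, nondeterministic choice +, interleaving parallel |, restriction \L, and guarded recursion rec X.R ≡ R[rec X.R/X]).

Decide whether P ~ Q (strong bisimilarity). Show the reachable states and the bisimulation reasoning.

P's transition system — 3 states:
  s0 = c.(a.0 + 0 | 0) → ··c··> s1
  s1 = a.0 + 0 | 0 → ··a··> s2
  s2 = 0 → deadlocked
Q's transition system — 3 states:
  t0 = b.(a.0 + 0 | 0) → ··b··> t1
  t1 = a.0 + 0 | 0 → ··a··> t2
  t2 = 0 → deadlocked
Bisimilarity quotient blocks:
  B0 = {s0}
  B1 = {s1, t1}
  B2 = {s2, t2}
  B3 = {t0}
s0 ∈ B0, t0 ∈ B3 → different blocks

NO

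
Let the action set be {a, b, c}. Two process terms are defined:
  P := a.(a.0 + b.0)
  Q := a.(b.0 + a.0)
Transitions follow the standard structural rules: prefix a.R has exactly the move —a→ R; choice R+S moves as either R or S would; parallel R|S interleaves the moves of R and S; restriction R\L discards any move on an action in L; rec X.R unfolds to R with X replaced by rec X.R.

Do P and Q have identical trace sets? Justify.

traces(P) = traces(Q)

P's transition system — 3 states:
  s0 = a.(a.0 + b.0) has moves —a→ s1
  s1 = a.0 + b.0 has moves —a→ s2, —b→ s2
  s2 = 0 has moves ∅
Q's transition system — 3 states:
  t0 = a.(b.0 + a.0) has moves —a→ t1
  t1 = b.0 + a.0 has moves —a→ t2, —b→ t2
  t2 = 0 has moves ∅
Bisimilarity quotient blocks:
  B0 = {s0, t0}
  B1 = {s1, t1}
  B2 = {s2, t2}
s0 ∈ B0, t0 ∈ B0 → same block
Bisimilar ⇒ trace-equivalent.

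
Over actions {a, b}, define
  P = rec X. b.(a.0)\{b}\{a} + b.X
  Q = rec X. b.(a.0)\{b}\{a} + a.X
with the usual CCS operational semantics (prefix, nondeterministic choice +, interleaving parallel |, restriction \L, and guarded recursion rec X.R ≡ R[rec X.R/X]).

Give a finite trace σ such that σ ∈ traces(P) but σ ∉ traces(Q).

bb

Reachable graph of P (2 states):
  m0 = rec X. b.(a.0)\{b}\{a} + b.X :: --b--▸ m0, --b--▸ m1
  m1 = (a.0)\{b}\{a} :: deadlocked
Reachable graph of Q (2 states):
  n0 = rec X. b.(a.0)\{b}\{a} + a.X :: --a--▸ n0, --b--▸ n1
  n1 = (a.0)\{b}\{a} :: deadlocked
Trace ⟨bb⟩ through P, begin at {m0}:
  [1] b ⇒ {m0, m1}
  [2] b ⇒ {m0, m1}
  ✓ P
Trace ⟨bb⟩ through Q, begin at {n0}:
  [1] b ⇒ {n1}
  [2] b ⇒ no successor for Q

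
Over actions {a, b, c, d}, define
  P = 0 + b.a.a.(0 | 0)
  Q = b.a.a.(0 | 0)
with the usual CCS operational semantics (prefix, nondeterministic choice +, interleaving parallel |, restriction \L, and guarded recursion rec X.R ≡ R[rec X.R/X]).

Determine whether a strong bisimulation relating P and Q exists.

LTS(P): 4 reachable states
  s0 = 0 + b.a.a.(0 | 0) ⊢ ··b··> s1
  s1 = a.a.(0 | 0) ⊢ ··a··> s2
  s2 = a.(0 | 0) ⊢ ··a··> s3
  s3 = 0 | 0 ⊢ stopped
LTS(Q): 4 reachable states
  t0 = b.a.a.(0 | 0) ⊢ ··b··> t1
  t1 = a.a.(0 | 0) ⊢ ··a··> t2
  t2 = a.(0 | 0) ⊢ ··a··> t3
  t3 = 0 | 0 ⊢ stopped
Coarsest stable partition (strong bisimilarity classes):
  B0 = {s0, t0}
  B1 = {s1, t1}
  B2 = {s2, t2}
  B3 = {s3, t3}
s0 ∈ B0, t0 ∈ B0 → same block

P ~ Q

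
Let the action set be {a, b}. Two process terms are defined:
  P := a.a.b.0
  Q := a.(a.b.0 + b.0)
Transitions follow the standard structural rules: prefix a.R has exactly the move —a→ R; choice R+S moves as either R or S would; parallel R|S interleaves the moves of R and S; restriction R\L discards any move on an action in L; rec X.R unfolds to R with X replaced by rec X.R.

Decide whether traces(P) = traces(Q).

traces(P) ≠ traces(Q) — witness ⟨ab⟩

Reachable graph of P (4 states):
  u0 = a.a.b.0 | —a→ u1
  u1 = a.b.0 | —a→ u2
  u2 = b.0 | —b→ u3
  u3 = 0 | (no moves)
Reachable graph of Q (4 states):
  v0 = a.(a.b.0 + b.0) | —a→ v1
  v1 = a.b.0 + b.0 | —a→ v2, —b→ v3
  v2 = b.0 | —b→ v3
  v3 = 0 | (no moves)
Executing ab from Q (initial set {v0}):
  after a @ step 1: {v1}
  after b @ step 2: {v3}
  Q completes σ.
Executing ab from P (initial set {u0}):
  after a @ step 1: {u1}
  after b @ step 2: no successor for P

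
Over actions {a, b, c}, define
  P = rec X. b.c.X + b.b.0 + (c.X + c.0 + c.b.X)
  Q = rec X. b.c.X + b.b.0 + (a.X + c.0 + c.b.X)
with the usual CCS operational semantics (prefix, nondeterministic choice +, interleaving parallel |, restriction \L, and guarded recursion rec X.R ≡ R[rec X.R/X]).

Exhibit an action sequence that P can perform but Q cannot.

cc

Reachable graph of P (5 states):
  m0 = rec X. b.c.X + b.b.0 + (c.X + c.0 + c.b.X) has moves —b→ m1, —b→ m2, —c→ m0, —c→ m3, —c→ m4
  m1 = b.0 has moves —b→ m3
  m2 = c.(rec X. b.c.X + b.b.0 + (c.X + c.0 + c.b.X)) has moves —c→ m0
  m3 = 0 has moves ·
  m4 = b.(rec X. b.c.X + b.b.0 + (c.X + c.0 + c.b.X)) has moves —b→ m0
Reachable graph of Q (5 states):
  n0 = rec X. b.c.X + b.b.0 + (a.X + c.0 + c.b.X) has moves —a→ n0, —b→ n1, —b→ n2, —c→ n3, —c→ n4
  n1 = b.0 has moves —b→ n3
  n2 = c.(rec X. b.c.X + b.b.0 + (a.X + c.0 + c.b.X)) has moves —c→ n0
  n3 = 0 has moves ·
  n4 = b.(rec X. b.c.X + b.b.0 + (a.X + c.0 + c.b.X)) has moves —b→ n0
Run σ = ⟨cc⟩ on P: start {m0}
  after c @ step 1: {m0, m3, m4}
  after c @ step 2: {m0, m3, m4}
  — P admits the full trace.
Run σ = ⟨cc⟩ on Q: start {n0}
  after c @ step 1: {n3, n4}
  after c @ step 2: ∅  — Q cannot continue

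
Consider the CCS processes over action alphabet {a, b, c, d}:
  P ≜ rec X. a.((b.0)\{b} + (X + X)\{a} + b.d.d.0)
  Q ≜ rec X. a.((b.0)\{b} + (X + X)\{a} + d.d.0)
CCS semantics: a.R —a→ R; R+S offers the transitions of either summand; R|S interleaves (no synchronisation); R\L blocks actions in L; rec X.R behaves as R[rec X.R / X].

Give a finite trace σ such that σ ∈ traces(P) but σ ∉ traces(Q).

P's transition system — 5 states:
  s0 = rec X. a.((b.0)\{b} + (X + X)\{a} + b.d.d.0) | ··a··> s1
  s1 = (b.0)\{b} + ((rec X. a.((b.0)\{b} + (X + X)\{a} + b.d.d.0)) + (rec X. a.((b.0)\{b} + (X + X)\{a} + b.d.d.0)))\{a} + b.d.d.0 | ··b··> s2
  s2 = d.d.0 | ··d··> s3
  s3 = d.0 | ··d··> s4
  s4 = 0 | (no moves)
Q's transition system — 4 states:
  t0 = rec X. a.((b.0)\{b} + (X + X)\{a} + d.d.0) | ··a··> t1
  t1 = (b.0)\{b} + ((rec X. a.((b.0)\{b} + (X + X)\{a} + d.d.0)) + (rec X. a.((b.0)\{b} + (X + X)\{a} + d.d.0)))\{a} + d.d.0 | ··d··> t2
  t2 = d.0 | ··d··> t3
  t3 = 0 | (no moves)
Trace ⟨ab⟩ through P, begin at {s0}:
  after a @ step 1: {s1}
  after b @ step 2: {s2}
  P completes σ.
Trace ⟨ab⟩ through Q, begin at {t0}:
  after a @ step 1: {t1}
  after b @ step 2: no successor for Q

ab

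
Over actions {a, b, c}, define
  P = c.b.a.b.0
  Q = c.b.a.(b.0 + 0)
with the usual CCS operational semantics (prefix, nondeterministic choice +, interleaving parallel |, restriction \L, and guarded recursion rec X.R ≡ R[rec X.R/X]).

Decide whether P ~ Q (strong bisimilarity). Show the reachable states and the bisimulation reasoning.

P ~ Q

Reachable graph of P (5 states):
  p0 = c.b.a.b.0 | -c-> p1
  p1 = b.a.b.0 | -b-> p2
  p2 = a.b.0 | -a-> p3
  p3 = b.0 | -b-> p4
  p4 = 0 | ·
Reachable graph of Q (5 states):
  q0 = c.b.a.(b.0 + 0) | -c-> q1
  q1 = b.a.(b.0 + 0) | -b-> q2
  q2 = a.(b.0 + 0) | -a-> q3
  q3 = b.0 + 0 | -b-> q4
  q4 = 0 | ·
Partition-refinement fixed point:
  B0 = {p0, q0}
  B1 = {p1, q1}
  B2 = {p2, q2}
  B3 = {p3, q3}
  B4 = {p4, q4}
p0 ∈ B0, q0 ∈ B0 → same block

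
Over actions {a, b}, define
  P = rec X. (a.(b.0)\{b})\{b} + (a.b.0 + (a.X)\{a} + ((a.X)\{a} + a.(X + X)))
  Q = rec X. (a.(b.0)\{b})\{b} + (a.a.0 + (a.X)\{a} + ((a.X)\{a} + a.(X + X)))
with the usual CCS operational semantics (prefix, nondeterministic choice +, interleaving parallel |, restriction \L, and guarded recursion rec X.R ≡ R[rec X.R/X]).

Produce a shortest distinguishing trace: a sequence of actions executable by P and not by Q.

ab

P's transition system — 5 states:
  m0 = rec X. (a.(b.0)\{b})\{b} + (a.b.0 + (a.X)\{a} + ((a.X)\{a} + a.(X + X))) ⊢ —a→ m1, —a→ m2, —a→ m3
  m1 = (b.0)\{b}\{b} ⊢ ∅
  m2 = (rec X. (a.(b.0)\{b})\{b} + (a.b.0 + (a.X)\{a} + ((a.X)\{a} + a.(X + X)))) + (rec X. (a.(b.0)\{b})\{b} + (a.b.0 + (a.X)\{a} + ((a.X)\{a} + a.(X + X)))) ⊢ —a→ m1, —a→ m2, —a→ m3
  m3 = b.0 ⊢ —b→ m4
  m4 = 0 ⊢ ∅
Q's transition system — 5 states:
  n0 = rec X. (a.(b.0)\{b})\{b} + (a.a.0 + (a.X)\{a} + ((a.X)\{a} + a.(X + X))) ⊢ —a→ n1, —a→ n2, —a→ n3
  n1 = (b.0)\{b}\{b} ⊢ ∅
  n2 = (rec X. (a.(b.0)\{b})\{b} + (a.a.0 + (a.X)\{a} + ((a.X)\{a} + a.(X + X)))) + (rec X. (a.(b.0)\{b})\{b} + (a.a.0 + (a.X)\{a} + ((a.X)\{a} + a.(X + X)))) ⊢ —a→ n1, —a→ n2, —a→ n3
  n3 = a.0 ⊢ —a→ n4
  n4 = 0 ⊢ ∅
Executing ab from P (initial set {m0}):
  [1] a ⇒ {m1, m2, m3}
  [2] b ⇒ {m4}
  ✓ P
Executing ab from Q (initial set {n0}):
  [1] a ⇒ {n1, n2, n3}
  [2] b ⇒ no successor for Q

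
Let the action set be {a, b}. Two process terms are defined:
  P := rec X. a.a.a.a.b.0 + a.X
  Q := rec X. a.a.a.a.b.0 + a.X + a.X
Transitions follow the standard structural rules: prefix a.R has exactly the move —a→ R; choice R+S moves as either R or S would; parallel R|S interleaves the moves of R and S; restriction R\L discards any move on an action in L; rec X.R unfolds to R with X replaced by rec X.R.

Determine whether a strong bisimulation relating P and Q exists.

P's transition system — 6 states:
  m0 = rec X. a.a.a.a.b.0 + a.X has moves --a--▸ m0, --a--▸ m1
  m1 = a.a.a.b.0 has moves --a--▸ m2
  m2 = a.a.b.0 has moves --a--▸ m3
  m3 = a.b.0 has moves --a--▸ m4
  m4 = b.0 has moves --b--▸ m5
  m5 = 0 has moves stopped
Q's transition system — 6 states:
  n0 = rec X. a.a.a.a.b.0 + a.X + a.X has moves --a--▸ n0, --a--▸ n1
  n1 = a.a.a.b.0 has moves --a--▸ n2
  n2 = a.a.b.0 has moves --a--▸ n3
  n3 = a.b.0 has moves --a--▸ n4
  n4 = b.0 has moves --b--▸ n5
  n5 = 0 has moves stopped
Partition-refinement fixed point:
  B0 = {m0, n0}
  B1 = {m1, n1}
  B2 = {m2, n2}
  B3 = {m3, n3}
  B4 = {m4, n4}
  B5 = {m5, n5}
m0 ∈ B0, n0 ∈ B0 → same block

bisimilar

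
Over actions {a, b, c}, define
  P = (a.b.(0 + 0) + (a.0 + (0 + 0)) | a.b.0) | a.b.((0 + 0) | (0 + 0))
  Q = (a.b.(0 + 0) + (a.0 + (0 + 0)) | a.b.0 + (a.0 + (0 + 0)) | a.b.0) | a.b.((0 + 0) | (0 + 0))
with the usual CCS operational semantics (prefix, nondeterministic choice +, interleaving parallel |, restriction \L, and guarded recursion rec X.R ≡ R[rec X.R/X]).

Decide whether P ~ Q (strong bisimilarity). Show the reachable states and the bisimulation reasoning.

Reachable graph of P (24 states):
  s0 = (a.b.(0 + 0) + (a.0 + (0 + 0)) | a.b.0) | a.b.((0 + 0) | (0 + 0)) | =a=> s1, =a=> s2, =a=> s3, =a=> s4
  s1 = (a.0 + (0 + 0)) | b.0 | a.b.((0 + 0) | (0 + 0)) | =a=> s5, =a=> s6, =b=> s7
  s2 = (a.b.(0 + 0) + (a.0 + (0 + 0)) | a.b.0) | b.((0 + 0) | (0 + 0)) | =a=> s5, =a=> s8, =a=> s9, =b=> s10
  s3 = 0 | a.b.0 | a.b.((0 + 0) | (0 + 0)) | =a=> s6, =a=> s8
  s4 = b.(0 + 0) | a.b.((0 + 0) | (0 + 0)) | =a=> s9, =b=> s11
  s5 = (a.0 + (0 + 0)) | b.0 | b.((0 + 0) | (0 + 0)) | =a=> s12, =b=> s13, =b=> s14
  s6 = 0 | b.0 | a.b.((0 + 0) | (0 + 0)) | =a=> s12, =b=> s15
  s7 = (a.0 + (0 + 0)) | 0 | a.b.((0 + 0) | (0 + 0)) | =a=> s13, =a=> s15
  s8 = 0 | a.b.0 | b.((0 + 0) | (0 + 0)) | =a=> s12, =b=> s16
  s9 = b.(0 + 0) | b.((0 + 0) | (0 + 0)) | =b=> s17, =b=> s18
  s10 = (a.b.(0 + 0) + (a.0 + (0 + 0)) | a.b.0) | ((0 + 0) | (0 + 0)) | =a=> s14, =a=> s16, =a=> s18
  s11 = (0 + 0) | a.b.((0 + 0) | (0 + 0)) | =a=> s17
  s12 = 0 | b.0 | b.((0 + 0) | (0 + 0)) | =b=> s19, =b=> s20
  s13 = (a.0 + (0 + 0)) | 0 | b.((0 + 0) | (0 + 0)) | =a=> s19, =b=> s21
  s14 = (a.0 + (0 + 0)) | b.0 | ((0 + 0) | (0 + 0)) | =a=> s20, =b=> s21
  s15 = 0 | 0 | a.b.((0 + 0) | (0 + 0)) | =a=> s19
  s16 = 0 | a.b.0 | ((0 + 0) | (0 + 0)) | =a=> s20
  s17 = (0 + 0) | b.((0 + 0) | (0 + 0)) | =b=> s22
  s18 = b.(0 + 0) | ((0 + 0) | (0 + 0)) | =b=> s22
  s19 = 0 | 0 | b.((0 + 0) | (0 + 0)) | =b=> s23
  s20 = 0 | b.0 | ((0 + 0) | (0 + 0)) | =b=> s23
  s21 = (a.0 + (0 + 0)) | 0 | ((0 + 0) | (0 + 0)) | =a=> s23
  s22 = (0 + 0) | ((0 + 0) | (0 + 0)) | ·
  s23 = 0 | 0 | ((0 + 0) | (0 + 0)) | ·
Reachable graph of Q (24 states):
  t0 = (a.b.(0 + 0) + (a.0 + (0 + 0)) | a.b.0 + (a.0 + (0 + 0)) | a.b.0) | a.b.((0 + 0) | (0 + 0)) | =a=> t1, =a=> t2, =a=> t3, =a=> t4
  t1 = (a.0 + (0 + 0)) | b.0 | a.b.((0 + 0) | (0 + 0)) | =a=> t5, =a=> t6, =b=> t7
  t2 = (a.b.(0 + 0) + (a.0 + (0 + 0)) | a.b.0 + (a.0 + (0 + 0)) | a.b.0) | b.((0 + 0) | (0 + 0)) | =a=> t5, =a=> t8, =a=> t9, =b=> t10
  t3 = 0 | a.b.0 | a.b.((0 + 0) | (0 + 0)) | =a=> t6, =a=> t8
  t4 = b.(0 + 0) | a.b.((0 + 0) | (0 + 0)) | =a=> t9, =b=> t11
  t5 = (a.0 + (0 + 0)) | b.0 | b.((0 + 0) | (0 + 0)) | =a=> t12, =b=> t13, =b=> t14
  t6 = 0 | b.0 | a.b.((0 + 0) | (0 + 0)) | =a=> t12, =b=> t15
  t7 = (a.0 + (0 + 0)) | 0 | a.b.((0 + 0) | (0 + 0)) | =a=> t13, =a=> t15
  t8 = 0 | a.b.0 | b.((0 + 0) | (0 + 0)) | =a=> t12, =b=> t16
  t9 = b.(0 + 0) | b.((0 + 0) | (0 + 0)) | =b=> t17, =b=> t18
  t10 = (a.b.(0 + 0) + (a.0 + (0 + 0)) | a.b.0 + (a.0 + (0 + 0)) | a.b.0) | ((0 + 0) | (0 + 0)) | =a=> t14, =a=> t16, =a=> t18
  t11 = (0 + 0) | a.b.((0 + 0) | (0 + 0)) | =a=> t17
  t12 = 0 | b.0 | b.((0 + 0) | (0 + 0)) | =b=> t19, =b=> t20
  t13 = (a.0 + (0 + 0)) | 0 | b.((0 + 0) | (0 + 0)) | =a=> t19, =b=> t21
  t14 = (a.0 + (0 + 0)) | b.0 | ((0 + 0) | (0 + 0)) | =a=> t20, =b=> t21
  t15 = 0 | 0 | a.b.((0 + 0) | (0 + 0)) | =a=> t19
  t16 = 0 | a.b.0 | ((0 + 0) | (0 + 0)) | =a=> t20
  t17 = (0 + 0) | b.((0 + 0) | (0 + 0)) | =b=> t22
  t18 = b.(0 + 0) | ((0 + 0) | (0 + 0)) | =b=> t22
  t19 = 0 | 0 | b.((0 + 0) | (0 + 0)) | =b=> t23
  t20 = 0 | b.0 | ((0 + 0) | (0 + 0)) | =b=> t23
  t21 = (a.0 + (0 + 0)) | 0 | ((0 + 0) | (0 + 0)) | =a=> t23
  t22 = (0 + 0) | ((0 + 0) | (0 + 0)) | ·
  t23 = 0 | 0 | ((0 + 0) | (0 + 0)) | ·
Coarsest stable partition (strong bisimilarity classes):
  B0 = {s0, t0}
  B1 = {s1, t1}
  B2 = {s5, t5}
  B3 = {s13, s14, t13, t14}
  B4 = {s17, s18, s19, s20, t17, t18, t19, t20}
  B5 = {s22, s23, t22, t23}
  B6 = {s21, t21}
  B7 = {s12, s9, t12, t9}
  B8 = {s7, t7}
  B9 = {s11, s15, s16, t11, t15, t16}
  B10 = {s4, s6, s8, t4, t6, t8}
  B11 = {s2, t2}
  B12 = {s10, t10}
  B13 = {s3, t3}
s0 ∈ B0, t0 ∈ B0 → same block

bisimilar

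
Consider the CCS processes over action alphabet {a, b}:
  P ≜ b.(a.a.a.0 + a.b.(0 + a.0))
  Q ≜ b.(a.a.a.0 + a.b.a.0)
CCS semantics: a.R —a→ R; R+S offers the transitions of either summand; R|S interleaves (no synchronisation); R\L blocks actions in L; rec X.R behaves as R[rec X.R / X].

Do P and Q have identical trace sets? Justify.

LTS(P): 7 reachable states
  s0 = b.(a.a.a.0 + a.b.(0 + a.0)) | =b=> s1
  s1 = a.a.a.0 + a.b.(0 + a.0) | =a=> s2, =a=> s3
  s2 = a.a.0 | =a=> s4
  s3 = b.(0 + a.0) | =b=> s5
  s4 = a.0 | =a=> s6
  s5 = 0 + a.0 | =a=> s6
  s6 = 0 | ·
LTS(Q): 6 reachable states
  t0 = b.(a.a.a.0 + a.b.a.0) | =b=> t1
  t1 = a.a.a.0 + a.b.a.0 | =a=> t2, =a=> t3
  t2 = a.a.0 | =a=> t4
  t3 = b.a.0 | =b=> t4
  t4 = a.0 | =a=> t5
  t5 = 0 | ·
Bisimilarity quotient blocks:
  B0 = {s0, t0}
  B1 = {s1, t1}
  B2 = {s3, t3}
  B3 = {s4, s5, t4}
  B4 = {s6, t5}
  B5 = {s2, t2}
s0 ∈ B0, t0 ∈ B0 → same block
Bisimilar ⇒ trace-equivalent.

YES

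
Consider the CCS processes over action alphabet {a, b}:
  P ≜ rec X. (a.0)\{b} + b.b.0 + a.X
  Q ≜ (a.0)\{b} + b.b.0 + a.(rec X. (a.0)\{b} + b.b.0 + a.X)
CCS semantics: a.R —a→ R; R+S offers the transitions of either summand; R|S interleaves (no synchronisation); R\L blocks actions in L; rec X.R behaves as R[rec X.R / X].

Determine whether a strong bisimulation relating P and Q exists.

YES

Reachable graph of P (4 states):
  u0 = rec X. (a.0)\{b} + b.b.0 + a.X ⊢ ··a··> u0, ··a··> u1, ··b··> u2
  u1 = 0\{b} ⊢ ∅
  u2 = b.0 ⊢ ··b··> u3
  u3 = 0 ⊢ ∅
Reachable graph of Q (5 states):
  v0 = (a.0)\{b} + b.b.0 + a.(rec X. (a.0)\{b} + b.b.0 + a.X) ⊢ ··a··> v1, ··a··> v2, ··b··> v3
  v1 = 0\{b} ⊢ ∅
  v2 = rec X. (a.0)\{b} + b.b.0 + a.X ⊢ ··a··> v1, ··a··> v2, ··b··> v3
  v3 = b.0 ⊢ ··b··> v4
  v4 = 0 ⊢ ∅
Partition-refinement fixed point:
  B0 = {u0, v0, v2}
  B1 = {u1, u3, v1, v4}
  B2 = {u2, v3}
u0 ∈ B0, v0 ∈ B0 → same block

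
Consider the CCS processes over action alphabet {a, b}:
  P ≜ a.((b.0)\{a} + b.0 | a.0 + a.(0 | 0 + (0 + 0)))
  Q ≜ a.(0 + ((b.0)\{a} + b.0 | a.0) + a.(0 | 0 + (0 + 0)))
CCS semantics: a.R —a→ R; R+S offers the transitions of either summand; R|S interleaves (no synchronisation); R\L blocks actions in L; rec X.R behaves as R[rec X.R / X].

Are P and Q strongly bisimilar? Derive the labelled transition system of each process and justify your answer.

Reachable graph of P (7 states):
  s0 = a.((b.0)\{a} + b.0 | a.0 + a.(0 | 0 + (0 + 0))) ⊢ -a-> s1
  s1 = (b.0)\{a} + b.0 | a.0 + a.(0 | 0 + (0 + 0)) ⊢ -a-> s2, -a-> s3, -b-> s4, -b-> s5
  s2 = 0 | 0 + (0 + 0) ⊢ ∅
  s3 = b.0 | 0 ⊢ -b-> s6
  s4 = 0 | a.0 ⊢ -a-> s6
  s5 = 0\{a} ⊢ ∅
  s6 = 0 | 0 ⊢ ∅
Reachable graph of Q (7 states):
  t0 = a.(0 + ((b.0)\{a} + b.0 | a.0) + a.(0 | 0 + (0 + 0))) ⊢ -a-> t1
  t1 = 0 + ((b.0)\{a} + b.0 | a.0) + a.(0 | 0 + (0 + 0)) ⊢ -a-> t2, -a-> t3, -b-> t4, -b-> t5
  t2 = 0 | 0 + (0 + 0) ⊢ ∅
  t3 = b.0 | 0 ⊢ -b-> t6
  t4 = 0 | a.0 ⊢ -a-> t6
  t5 = 0\{a} ⊢ ∅
  t6 = 0 | 0 ⊢ ∅
Coarsest stable partition (strong bisimilarity classes):
  B0 = {s0, t0}
  B1 = {s1, t1}
  B2 = {s2, s5, s6, t2, t5, t6}
  B3 = {s4, t4}
  B4 = {s3, t3}
s0 ∈ B0, t0 ∈ B0 → same block

bisimilar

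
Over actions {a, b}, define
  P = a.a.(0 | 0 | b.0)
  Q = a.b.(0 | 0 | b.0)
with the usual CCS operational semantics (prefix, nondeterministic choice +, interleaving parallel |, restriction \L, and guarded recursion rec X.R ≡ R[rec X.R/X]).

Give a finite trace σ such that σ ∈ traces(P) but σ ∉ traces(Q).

aa

LTS(P): 4 reachable states
  p0 = a.a.(0 | 0 | b.0) → -a-> p1
  p1 = a.(0 | 0 | b.0) → -a-> p2
  p2 = 0 | 0 | b.0 → -b-> p3
  p3 = 0 | 0 | 0 → ∅
LTS(Q): 4 reachable states
  q0 = a.b.(0 | 0 | b.0) → -a-> q1
  q1 = b.(0 | 0 | b.0) → -b-> q2
  q2 = 0 | 0 | b.0 → -b-> q3
  q3 = 0 | 0 | 0 → ∅
Executing aa from P (initial set {p0}):
  after a @ step 1: {p1}
  after a @ step 2: {p2}
  ✓ P
Executing aa from Q (initial set {q0}):
  after a @ step 1: {q1}
  after a @ step 2: no successor for Q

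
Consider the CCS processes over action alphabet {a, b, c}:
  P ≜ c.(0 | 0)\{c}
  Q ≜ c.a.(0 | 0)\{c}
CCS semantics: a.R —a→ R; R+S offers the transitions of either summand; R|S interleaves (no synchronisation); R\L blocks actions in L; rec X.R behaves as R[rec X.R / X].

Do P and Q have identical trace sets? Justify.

traces(P) ≠ traces(Q) — witness ⟨ca⟩

P's transition system — 2 states:
  s0 = c.(0 | 0)\{c} ⊢ ··c··> s1
  s1 = (0 | 0)\{c} ⊢ ·
Q's transition system — 3 states:
  t0 = c.a.(0 | 0)\{c} ⊢ ··c··> t1
  t1 = a.(0 | 0)\{c} ⊢ ··a··> t2
  t2 = (0 | 0)\{c} ⊢ ·
Trace ⟨ca⟩ through Q, begin at {t0}:
  after c @ step 1: {t1}
  after a @ step 2: {t2}
  ✓ Q
Trace ⟨ca⟩ through P, begin at {s0}:
  after c @ step 1: {s1}
  after a @ step 2: ∅  — P cannot continue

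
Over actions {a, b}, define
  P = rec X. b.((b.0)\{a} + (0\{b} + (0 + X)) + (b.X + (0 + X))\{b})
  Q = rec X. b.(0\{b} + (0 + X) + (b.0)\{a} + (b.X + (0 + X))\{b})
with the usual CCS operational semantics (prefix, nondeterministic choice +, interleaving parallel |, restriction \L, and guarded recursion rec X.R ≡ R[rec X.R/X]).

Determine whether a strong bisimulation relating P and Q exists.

P's transition system — 3 states:
  u0 = rec X. b.((b.0)\{a} + (0\{b} + (0 + X)) + (b.X + (0 + X))\{b}) :: --b--▸ u1
  u1 = (b.0)\{a} + (0\{b} + (0 + (rec X. b.((b.0)\{a} + (0\{b} + (0 + X)) + (b.X + (0 + X))\{b})))) + (b.(rec X. b.((b.0)\{a} + (0\{b} + (0 + X)) + (b.X + (0 + X))\{b})) + (0 + (rec X. b.((b.0)\{a} + (0\{b} + (0 + X)) + (b.X + (0 + X))\{b}))))\{b} :: --b--▸ u1, --b--▸ u2
  u2 = 0\{a} :: ∅
Q's transition system — 3 states:
  v0 = rec X. b.(0\{b} + (0 + X) + (b.0)\{a} + (b.X + (0 + X))\{b}) :: --b--▸ v1
  v1 = 0\{b} + (0 + (rec X. b.(0\{b} + (0 + X) + (b.0)\{a} + (b.X + (0 + X))\{b}))) + (b.0)\{a} + (b.(rec X. b.(0\{b} + (0 + X) + (b.0)\{a} + (b.X + (0 + X))\{b})) + (0 + (rec X. b.(0\{b} + (0 + X) + (b.0)\{a} + (b.X + (0 + X))\{b}))))\{b} :: --b--▸ v1, --b--▸ v2
  v2 = 0\{a} :: ∅
Partition-refinement fixed point:
  B0 = {u0, v0}
  B1 = {u1, v1}
  B2 = {u2, v2}
u0 ∈ B0, v0 ∈ B0 → same block

bisimilar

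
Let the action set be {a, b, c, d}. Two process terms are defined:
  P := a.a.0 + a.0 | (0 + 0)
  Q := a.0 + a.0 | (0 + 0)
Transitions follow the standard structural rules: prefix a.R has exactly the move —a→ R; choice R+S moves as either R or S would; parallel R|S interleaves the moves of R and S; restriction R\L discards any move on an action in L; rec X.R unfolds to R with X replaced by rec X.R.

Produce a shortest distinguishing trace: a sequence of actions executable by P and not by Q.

Reachable graph of P (4 states):
  u0 = a.a.0 + a.0 | (0 + 0) has moves —a→ u1, —a→ u2
  u1 = 0 | (0 + 0) has moves stopped
  u2 = a.0 has moves —a→ u3
  u3 = 0 has moves stopped
Reachable graph of Q (3 states):
  v0 = a.0 + a.0 | (0 + 0) has moves —a→ v1, —a→ v2
  v1 = 0 has moves stopped
  v2 = 0 | (0 + 0) has moves stopped
Executing aa from P (initial set {u0}):
  [1] a ⇒ {u1, u2}
  [2] a ⇒ {u3}
  ✓ P
Executing aa from Q (initial set {v0}):
  [1] a ⇒ {v1, v2}
  [2] a ⇒ no successor for Q

aa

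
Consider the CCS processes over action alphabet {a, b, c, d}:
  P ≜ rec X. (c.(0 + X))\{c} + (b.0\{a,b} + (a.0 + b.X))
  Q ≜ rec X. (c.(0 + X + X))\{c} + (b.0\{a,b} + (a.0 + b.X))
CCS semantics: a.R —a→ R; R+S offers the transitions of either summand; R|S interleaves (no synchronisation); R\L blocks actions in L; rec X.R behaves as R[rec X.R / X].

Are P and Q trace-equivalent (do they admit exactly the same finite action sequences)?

traces(P) = traces(Q)

LTS(P): 3 reachable states
  u0 = rec X. (c.(0 + X))\{c} + (b.0\{a,b} + (a.0 + b.X)) → --a--▸ u1, --b--▸ u0, --b--▸ u2
  u1 = 0 → (no moves)
  u2 = 0\{a,b} → (no moves)
LTS(Q): 3 reachable states
  v0 = rec X. (c.(0 + X + X))\{c} + (b.0\{a,b} + (a.0 + b.X)) → --a--▸ v1, --b--▸ v0, --b--▸ v2
  v1 = 0 → (no moves)
  v2 = 0\{a,b} → (no moves)
Coarsest stable partition (strong bisimilarity classes):
  B0 = {u0, v0}
  B1 = {u1, u2, v1, v2}
u0 ∈ B0, v0 ∈ B0 → same block
Bisimilar ⇒ trace-equivalent.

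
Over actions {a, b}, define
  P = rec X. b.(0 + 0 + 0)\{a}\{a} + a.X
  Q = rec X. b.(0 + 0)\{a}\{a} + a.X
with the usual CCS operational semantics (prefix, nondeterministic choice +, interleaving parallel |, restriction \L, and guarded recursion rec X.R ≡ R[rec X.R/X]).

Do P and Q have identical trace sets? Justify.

YES

P's transition system — 2 states:
  p0 = rec X. b.(0 + 0 + 0)\{a}\{a} + a.X :: =a=> p0, =b=> p1
  p1 = (0 + 0 + 0)\{a}\{a} :: deadlocked
Q's transition system — 2 states:
  q0 = rec X. b.(0 + 0)\{a}\{a} + a.X :: =a=> q0, =b=> q1
  q1 = (0 + 0)\{a}\{a} :: deadlocked
Partition-refinement fixed point:
  B0 = {p0, q0}
  B1 = {p1, q1}
p0 ∈ B0, q0 ∈ B0 → same block
Bisimilar ⇒ trace-equivalent.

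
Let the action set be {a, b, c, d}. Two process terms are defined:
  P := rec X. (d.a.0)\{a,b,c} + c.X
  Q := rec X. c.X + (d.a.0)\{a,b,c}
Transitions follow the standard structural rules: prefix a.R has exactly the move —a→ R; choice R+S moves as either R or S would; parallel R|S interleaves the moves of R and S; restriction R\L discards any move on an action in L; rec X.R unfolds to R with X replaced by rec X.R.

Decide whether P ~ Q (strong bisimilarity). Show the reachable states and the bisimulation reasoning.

LTS(P): 2 reachable states
  m0 = rec X. (d.a.0)\{a,b,c} + c.X :: ··c··> m0, ··d··> m1
  m1 = (a.0)\{a,b,c} :: ∅
LTS(Q): 2 reachable states
  n0 = rec X. c.X + (d.a.0)\{a,b,c} :: ··c··> n0, ··d··> n1
  n1 = (a.0)\{a,b,c} :: ∅
Bisimilarity quotient blocks:
  B0 = {m0, n0}
  B1 = {m1, n1}
m0 ∈ B0, n0 ∈ B0 → same block

P ~ Q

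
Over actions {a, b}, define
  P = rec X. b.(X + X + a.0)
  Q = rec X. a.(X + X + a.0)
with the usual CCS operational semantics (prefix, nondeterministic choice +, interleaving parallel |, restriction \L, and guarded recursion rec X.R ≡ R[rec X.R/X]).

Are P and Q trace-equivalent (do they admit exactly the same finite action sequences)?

trace-distinct — witness ⟨b⟩

LTS(P): 3 reachable states
  s0 = rec X. b.(X + X + a.0) ⊢ --b--▸ s1
  s1 = (rec X. b.(X + X + a.0)) + (rec X. b.(X + X + a.0)) + a.0 ⊢ --a--▸ s2, --b--▸ s1
  s2 = 0 ⊢ deadlocked
LTS(Q): 3 reachable states
  t0 = rec X. a.(X + X + a.0) ⊢ --a--▸ t1
  t1 = (rec X. a.(X + X + a.0)) + (rec X. a.(X + X + a.0)) + a.0 ⊢ --a--▸ t1, --a--▸ t2
  t2 = 0 ⊢ deadlocked
Trace ⟨b⟩ through P, begin at {s0}:
  [1] b ⇒ {s1}
  ✓ P
Trace ⟨b⟩ through Q, begin at {t0}:
  [1] b ⇒ no successor for Q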